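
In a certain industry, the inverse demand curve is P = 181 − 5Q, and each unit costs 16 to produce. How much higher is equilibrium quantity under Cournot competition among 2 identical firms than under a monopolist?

Q rises by 5.5

A monopolist chooses Q where MR = MC. MR = 181 − 10Q; setting this equal to 16 gives Q = 16.5 and P = 98.5.
Cournot with 2 identical firms: the symmetric best-response condition is 181 − 15q = 16. Each firm produces q = 11, total output Q = 22, price P = 71.
Change in equilibrium quantity: 22 − 16.5 = 5.5.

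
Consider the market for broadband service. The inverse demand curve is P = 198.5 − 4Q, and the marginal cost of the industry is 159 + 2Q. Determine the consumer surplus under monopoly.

Monopoly sets MR = MC: 198.5 − 8Q = 159 + 2Q ⇒ Q = 3.95, P = 198.5 − 4·3.95 = 182.7.
CS = ½·(198.5 − 182.7)·3.95 = 31.205.

CS = 31.205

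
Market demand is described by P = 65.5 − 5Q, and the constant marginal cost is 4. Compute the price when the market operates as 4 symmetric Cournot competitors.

Cournot with 4 identical firms: the symmetric best-response condition is 65.5 − 25q = 4. Each firm produces q = 2.46, total output Q = 9.84, price P = 16.3.

P = 16.3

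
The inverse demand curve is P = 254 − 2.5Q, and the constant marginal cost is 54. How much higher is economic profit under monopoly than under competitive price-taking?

π rises by 4000

Competitive firms price at marginal cost: P = 54, giving Q = 80.
Profit = (54 − 54)·80 = 0.
Monopoly sets MR = MC: 254 − 5Q = 54 ⇒ Q = 40, P = 254 − 2.5·40 = 154.
Profit = (154 − 54)·40 = 4000.
Change in economic profit: 4000 − 0 = 4000.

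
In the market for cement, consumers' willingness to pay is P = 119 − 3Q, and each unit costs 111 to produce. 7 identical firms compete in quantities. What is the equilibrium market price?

In a 7-firm Cournot equilibrium, symmetry and the first-order condition give q = (119 − 111)/(24) = 1/3. So Q = 7/3 and P = 112.

P = 112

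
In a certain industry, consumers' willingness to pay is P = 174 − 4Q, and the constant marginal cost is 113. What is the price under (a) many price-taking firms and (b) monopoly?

Under competition P = MC = 113, so Q = (174 − 113)/4 = 15.25.
Monopoly sets MR = MC: 174 − 8Q = 113 ⇒ Q = 7.625, P = 174 − 4·7.625 = 143.5.

Competition: P = 113; Monopoly: P = 143.5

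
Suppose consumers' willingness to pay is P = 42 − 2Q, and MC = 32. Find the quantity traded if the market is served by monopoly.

Monopoly sets MR = MC: 42 − 4Q = 32 ⇒ Q = 2.5, P = 42 − 2·2.5 = 37.

Q = 2.5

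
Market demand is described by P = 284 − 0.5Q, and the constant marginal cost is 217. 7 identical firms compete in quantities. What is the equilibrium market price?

With 7 symmetric Cournot firms, each firm's FOC gives 284 − 4q = 217, so q = 16.75, Q = 7·16.75 = 117.25, and P = 225.375.

P = 225.375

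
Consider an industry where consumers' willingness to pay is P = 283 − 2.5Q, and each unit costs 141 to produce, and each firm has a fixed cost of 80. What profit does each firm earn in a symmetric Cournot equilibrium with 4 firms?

Cournot with 4 identical firms: the symmetric best-response condition is 283 − 12.5q = 141. Each firm produces q = 11.36, total output Q = 45.44, price P = 169.4.
Each firm's profit = (169.4 − 141)·11.36 − 80 = 242.624.

π_i = 242.624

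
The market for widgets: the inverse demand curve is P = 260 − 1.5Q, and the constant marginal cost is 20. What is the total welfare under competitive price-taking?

Competitive firms price at marginal cost: P = 20, giving Q = 160.
CS = ½·(260 − 20)·160 = 19200; PS = (20 − 20)·160 = 0; TS = 19200.

TS = 19200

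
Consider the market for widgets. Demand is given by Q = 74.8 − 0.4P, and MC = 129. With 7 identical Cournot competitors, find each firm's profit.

π_i = 21.025

Inverting demand: P = 187 − 2.5Q.
With 7 symmetric Cournot firms, each firm's FOC gives 187 − 20q = 129, so q = 2.9, Q = 7·2.9 = 20.3, and P = 136.25.
Each firm's profit = (136.25 − 129)·2.9 = 21.025.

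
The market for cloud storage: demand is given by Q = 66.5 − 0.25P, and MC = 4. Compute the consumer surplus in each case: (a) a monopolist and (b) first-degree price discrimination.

Monopoly: CS = 2145.125; Perfect PD: CS = 0

Inverting demand: P = 266 − 4Q.
The monopolist equates marginal revenue to marginal cost: 266 − 8Q = 4, so Q = 32.75. From demand, P = 135.
CS = ½·(266 − 135)·32.75 = 2145.125.
A perfectly discriminating monopolist sells every unit with P(Q) ≥ MC(Q), so output equals the competitive quantity Q = 65.5. Each buyer pays their reservation price, so CS = 0 and the firm captures all surplus.
CS = 0.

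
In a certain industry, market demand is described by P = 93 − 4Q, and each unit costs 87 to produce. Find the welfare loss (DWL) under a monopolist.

DWL = 1.125

Perfect competition: P = MC = 87, so 93 − 4Q = 87 and Q = 1.5.
The monopolist equates marginal revenue to marginal cost: 93 − 8Q = 87, so Q = 0.75. From demand, P = 90.
DWL is the triangle between Q = 0.75 and Q = 1.5: ½·(1.5 − 0.75)·(90 − 87) = 1.125.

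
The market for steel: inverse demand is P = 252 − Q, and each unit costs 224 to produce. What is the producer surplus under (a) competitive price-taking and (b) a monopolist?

Competition: PS = 0; Monopoly: PS = 196

Under competition P = MC = 224, so Q = (252 − 224)/1 = 28.
PS = (224 − 224)·28 = 0.
The monopolist equates marginal revenue to marginal cost: 252 − 2Q = 224, so Q = 14. From demand, P = 238.
PS = (238 − 224)·14 = 196.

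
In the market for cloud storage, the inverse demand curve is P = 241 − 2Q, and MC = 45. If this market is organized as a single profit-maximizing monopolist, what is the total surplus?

Monopoly sets MR = MC: 241 − 4Q = 45 ⇒ Q = 49, P = 241 − 2·49 = 143.
CS = ½·(241 − 143)·49 = 2401; PS = (143 − 45)·49 = 4802; TS = 7203.

TS = 7203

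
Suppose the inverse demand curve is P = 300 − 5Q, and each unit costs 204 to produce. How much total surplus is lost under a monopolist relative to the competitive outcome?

DWL = 230.4

Competitive firms price at marginal cost: P = 204, giving Q = 19.2.
A monopolist chooses Q where MR = MC. MR = 300 − 10Q; setting this equal to 204 gives Q = 9.6 and P = 252.
DWL is the triangle between Q = 9.6 and Q = 19.2: ½·(19.2 − 9.6)·(252 − 204) = 230.4.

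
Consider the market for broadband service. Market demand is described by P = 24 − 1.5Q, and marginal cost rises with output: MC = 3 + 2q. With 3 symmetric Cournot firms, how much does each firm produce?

q_i = 2.625

With 3 symmetric Cournot firms, each firm's FOC gives 24 − 6q = 3 + 2q, so q = 2.625, Q = 3·2.625 = 7.875, and P = 195/16.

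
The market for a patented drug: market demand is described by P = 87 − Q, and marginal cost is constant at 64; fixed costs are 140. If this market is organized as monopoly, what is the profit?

Monopoly sets MR = MC: 87 − 2Q = 64 ⇒ Q = 11.5, P = 87 − 11.5 = 75.5.
Profit = (75.5 − 64)·11.5 − 140 = −7.75.

Profit = −7.75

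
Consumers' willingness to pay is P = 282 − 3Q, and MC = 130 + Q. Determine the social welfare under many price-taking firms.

Under competition P = MC: 282 − 3Q = 130 + Q ⇒ Q = 38, P = 168.
CS = ½·(282 − 168)·38 = 2166; PS = (168·38 − 130·38 − ½·1·38²) = 722; TS = 2888.

TS = 2888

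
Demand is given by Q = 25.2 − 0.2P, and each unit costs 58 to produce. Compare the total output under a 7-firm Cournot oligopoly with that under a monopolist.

Cournot: Q = 11.9; Monopoly: Q = 6.8

Inverting demand: P = 126 − 5Q.
Cournot with 7 identical firms: the symmetric best-response condition is 126 − 40q = 58. Each firm produces q = 1.7, total output Q = 11.9, price P = 66.5.
A monopolist chooses Q where MR = MC. MR = 126 − 10Q; setting this equal to 58 gives Q = 6.8 and P = 92.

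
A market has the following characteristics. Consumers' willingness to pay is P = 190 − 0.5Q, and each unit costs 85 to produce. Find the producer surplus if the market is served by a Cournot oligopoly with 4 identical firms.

Cournot with 4 identical firms: the symmetric best-response condition is 190 − 2.5q = 85. Each firm produces q = 42, total output Q = 168, price P = 106.
PS = (106 − 85)·168 = 3528.

PS = 3528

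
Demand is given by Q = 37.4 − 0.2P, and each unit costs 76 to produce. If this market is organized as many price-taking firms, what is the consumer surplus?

CS = 1232.1

Inverting demand: P = 187 − 5Q.
Under competition P = MC = 76, so Q = (187 − 76)/5 = 22.2.
CS = ½·(187 − 76)·22.2 = 1232.1.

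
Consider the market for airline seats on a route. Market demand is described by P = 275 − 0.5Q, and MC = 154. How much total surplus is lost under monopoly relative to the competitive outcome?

Perfect competition: P = MC = 154, so 275 − 0.5Q = 154 and Q = 242.
The monopolist equates marginal revenue to marginal cost: 275 − Q = 154, so Q = 121. From demand, P = 214.5.
DWL is the triangle between Q = 121 and Q = 242: ½·(242 − 121)·(214.5 − 154) = 3660.25.

DWL = 3660.25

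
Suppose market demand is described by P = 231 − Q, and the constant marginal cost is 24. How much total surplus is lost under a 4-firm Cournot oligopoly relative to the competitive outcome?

DWL = 856.98

Under competition P = MC = 24, so Q = (231 − 24)/1 = 207.
In a 4-firm Cournot equilibrium, symmetry and the first-order condition give q = (231 − 24)/(5) = 41.4. So Q = 165.6 and P = 65.4.
DWL is the triangle between Q = 165.6 and Q = 207: ½·(207 − 165.6)·(65.4 − 24) = 856.98.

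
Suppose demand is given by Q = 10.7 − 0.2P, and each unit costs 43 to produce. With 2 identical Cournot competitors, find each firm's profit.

Inverting demand: P = 53.5 − 5Q.
In a 2-firm Cournot equilibrium, symmetry and the first-order condition give q = (53.5 − 43)/(15) = 0.7. So Q = 1.4 and P = 46.5.
Each firm's profit = (46.5 − 43)·0.7 = 2.45.

π_i = 2.45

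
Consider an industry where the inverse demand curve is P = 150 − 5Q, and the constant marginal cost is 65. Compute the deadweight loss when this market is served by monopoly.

Under competition P = MC = 65, so Q = (150 − 65)/5 = 17.
A monopolist chooses Q where MR = MC. MR = 150 − 10Q; setting this equal to 65 gives Q = 8.5 and P = 107.5.
DWL is the triangle between Q = 8.5 and Q = 17: ½·(17 − 8.5)·(107.5 − 65) = 180.625.

DWL = 180.625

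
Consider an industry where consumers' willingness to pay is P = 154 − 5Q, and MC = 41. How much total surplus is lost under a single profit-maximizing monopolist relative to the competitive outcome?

Under competition P = MC = 41, so Q = (154 − 41)/5 = 22.6.
Monopoly sets MR = MC: 154 − 10Q = 41 ⇒ Q = 11.3, P = 154 − 5·11.3 = 97.5.
DWL is the triangle between Q = 11.3 and Q = 22.6: ½·(22.6 − 11.3)·(97.5 − 41) = 319.225.

DWL = 319.225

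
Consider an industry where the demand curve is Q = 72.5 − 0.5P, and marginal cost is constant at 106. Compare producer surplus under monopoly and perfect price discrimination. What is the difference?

PS rises by 190.125

Inverting demand: P = 145 − 2Q.
A monopolist chooses Q where MR = MC. MR = 145 − 4Q; setting this equal to 106 gives Q = 9.75 and P = 125.5.
PS = (125.5 − 106)·9.75 = 190.125.
Under first-degree price discrimination the firm charges each unit its demand price and produces up to where P = MC, i.e. Q = 19.5. Consumer surplus is zero; producer surplus equals total surplus.
PS = ½·(145 − 106)·19.5 = 380.25.
Change in producer surplus: 380.25 − 190.125 = 190.125.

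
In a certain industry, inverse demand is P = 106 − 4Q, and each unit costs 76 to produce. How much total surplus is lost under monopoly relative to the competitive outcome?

DWL = 28.125

Perfect competition: P = MC = 76, so 106 − 4Q = 76 and Q = 7.5.
The monopolist equates marginal revenue to marginal cost: 106 − 8Q = 76, so Q = 3.75. From demand, P = 91.
DWL is the triangle between Q = 3.75 and Q = 7.5: ½·(7.5 − 3.75)·(91 − 76) = 28.125.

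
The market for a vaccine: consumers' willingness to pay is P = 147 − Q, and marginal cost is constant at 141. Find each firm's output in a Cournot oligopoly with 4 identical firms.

In a 4-firm Cournot equilibrium, symmetry and the first-order condition give q = (147 − 141)/(5) = 1.2. So Q = 4.8 and P = 142.2.

q_i = 1.2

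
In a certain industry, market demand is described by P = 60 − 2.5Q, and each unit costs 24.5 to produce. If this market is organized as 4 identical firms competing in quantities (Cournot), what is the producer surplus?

With 4 symmetric Cournot firms, each firm's FOC gives 60 − 12.5q = 24.5, so q = 2.84, Q = 4·2.84 = 11.36, and P = 31.6.
PS = (31.6 − 24.5)·11.36 = 80.656.

PS = 80.656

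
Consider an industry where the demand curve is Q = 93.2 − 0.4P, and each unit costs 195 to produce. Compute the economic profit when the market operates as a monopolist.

Profit = 144.4

Inverting demand: P = 233 − 2.5Q.
Monopoly sets MR = MC: 233 − 5Q = 195 ⇒ Q = 7.6, P = 233 − 2.5·7.6 = 214.
Profit = (214 − 195)·7.6 = 144.4.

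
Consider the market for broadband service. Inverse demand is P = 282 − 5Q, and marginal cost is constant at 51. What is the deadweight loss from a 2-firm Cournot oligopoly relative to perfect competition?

Under competition P = MC = 51, so Q = (282 − 51)/5 = 46.2.
Cournot with 2 identical firms: the symmetric best-response condition is 282 − 15q = 51. Each firm produces q = 15.4, total output Q = 30.8, price P = 128.
DWL is the triangle between Q = 30.8 and Q = 46.2: ½·(46.2 − 30.8)·(128 − 51) = 592.9.

DWL = 592.9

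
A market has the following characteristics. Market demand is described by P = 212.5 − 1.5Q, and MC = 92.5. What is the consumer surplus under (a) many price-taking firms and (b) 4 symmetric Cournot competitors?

Competitive firms price at marginal cost: P = 92.5, giving Q = 80.
CS = ½·(212.5 − 92.5)·80 = 4800.
In a 4-firm Cournot equilibrium, symmetry and the first-order condition give q = (212.5 − 92.5)/(7.5) = 16. So Q = 64 and P = 116.5.
CS = ½·(212.5 − 116.5)·64 = 3072.

Competition: CS = 4800; Cournot: CS = 3072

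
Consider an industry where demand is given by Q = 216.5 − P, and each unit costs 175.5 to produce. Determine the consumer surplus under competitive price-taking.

CS = 840.5

Inverting demand: P = 216.5 − Q.
Competitive firms price at marginal cost: P = 175.5, giving Q = 41.
CS = ½·(216.5 − 175.5)·41 = 840.5.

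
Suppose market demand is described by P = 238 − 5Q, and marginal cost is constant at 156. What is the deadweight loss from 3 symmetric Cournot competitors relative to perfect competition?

DWL = 42.025

Perfect competition: P = MC = 156, so 238 − 5Q = 156 and Q = 16.4.
Cournot with 3 identical firms: the symmetric best-response condition is 238 − 20q = 156. Each firm produces q = 4.1, total output Q = 12.3, price P = 176.5.
DWL is the triangle between Q = 12.3 and Q = 16.4: ½·(16.4 − 12.3)·(176.5 − 156) = 42.025.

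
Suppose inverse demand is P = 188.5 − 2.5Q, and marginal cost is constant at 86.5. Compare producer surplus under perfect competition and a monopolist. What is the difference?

Producer surplus rises by 1040.4

Perfect competition: P = MC = 86.5, so 188.5 − 2.5Q = 86.5 and Q = 40.8.
PS = (86.5 − 86.5)·40.8 = 0.
The monopolist equates marginal revenue to marginal cost: 188.5 − 5Q = 86.5, so Q = 20.4. From demand, P = 137.5.
PS = (137.5 − 86.5)·20.4 = 1040.4.
Change in producer surplus: 1040.4 − 0 = 1040.4.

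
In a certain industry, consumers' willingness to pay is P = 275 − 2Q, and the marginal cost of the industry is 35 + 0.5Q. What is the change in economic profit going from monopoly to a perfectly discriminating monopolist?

Economic profit rises by 5120

A monopolist chooses Q where MR = MC. MR = 275 − 4Q; setting this equal to 35 + 0.5Q gives Q = 160/3 and P = 505/3.
Profit = 505/3·160/3 − (35·160/3 + ½·0.5·(160/3)²) = 6400.
A perfectly discriminating monopolist sells every unit with P(Q) ≥ MC(Q), so output equals the competitive quantity Q = 96. Each buyer pays their reservation price, so CS = 0 and the firm captures all surplus.
PS equals the full surplus area, 11520. Profit = 11520 = 11520.
Change in economic profit: 11520 − 6400 = 5120.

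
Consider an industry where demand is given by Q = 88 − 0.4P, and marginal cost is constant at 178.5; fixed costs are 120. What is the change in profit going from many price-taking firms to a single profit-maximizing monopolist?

π rises by 172.225

Inverting demand: P = 220 − 2.5Q.
Perfect competition: P = MC = 178.5, so 220 − 2.5Q = 178.5 and Q = 16.6.
Profit = (178.5 − 178.5)·16.6 − 120 = −120.
Monopoly sets MR = MC: 220 − 5Q = 178.5 ⇒ Q = 8.3, P = 220 − 2.5·8.3 = 199.25.
Profit = (199.25 − 178.5)·8.3 − 120 = 52.225.
Change in profit: 52.225 − −120 = 172.225.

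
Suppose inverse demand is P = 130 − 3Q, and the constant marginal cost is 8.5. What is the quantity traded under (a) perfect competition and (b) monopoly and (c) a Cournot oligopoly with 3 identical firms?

Competition: Q = 40.5; Monopoly: Q = 20.25; Cournot: Q = 30.375

Perfect competition: P = MC = 8.5, so 130 − 3Q = 8.5 and Q = 40.5.
Monopoly sets MR = MC: 130 − 6Q = 8.5 ⇒ Q = 20.25, P = 130 − 3·20.25 = 69.25.
With 3 symmetric Cournot firms, each firm's FOC gives 130 − 12q = 8.5, so q = 10.125, Q = 3·10.125 = 30.375, and P = 38.875.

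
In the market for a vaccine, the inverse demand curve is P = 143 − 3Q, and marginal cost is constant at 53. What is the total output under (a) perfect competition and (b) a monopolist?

Perfect competition: P = MC = 53, so 143 − 3Q = 53 and Q = 30.
Monopoly sets MR = MC: 143 − 6Q = 53 ⇒ Q = 15, P = 143 − 3·15 = 98.

Competition: Q = 30; Monopoly: Q = 15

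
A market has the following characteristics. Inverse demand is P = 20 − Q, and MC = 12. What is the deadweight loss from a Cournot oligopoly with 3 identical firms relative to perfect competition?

DWL = 2

Competitive firms price at marginal cost: P = 12, giving Q = 8.
Cournot with 3 identical firms: the symmetric best-response condition is 20 − 4q = 12. Each firm produces q = 2, total output Q = 6, price P = 14.
DWL is the triangle between Q = 6 and Q = 8: ½·(8 − 6)·(14 − 12) = 2.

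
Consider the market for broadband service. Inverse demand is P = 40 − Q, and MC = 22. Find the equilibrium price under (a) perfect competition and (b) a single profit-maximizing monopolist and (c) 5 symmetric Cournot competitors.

Competition: P = 22; Monopoly: P = 31; Cournot: P = 25

Perfect competition: P = MC = 22, so 40 − Q = 22 and Q = 18.
A monopolist chooses Q where MR = MC. MR = 40 − 2Q; setting this equal to 22 gives Q = 9 and P = 31.
Cournot with 5 identical firms: the symmetric best-response condition is 40 − 6q = 22. Each firm produces q = 3, total output Q = 15, price P = 25.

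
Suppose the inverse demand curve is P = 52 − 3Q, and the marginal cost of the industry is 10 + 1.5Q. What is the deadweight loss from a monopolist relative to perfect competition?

DWL = 31.36

Competitive equilibrium sets price equal to marginal cost: 52 − 3Q = 10 + 1.5Q, so Q = 28/3 and P = 24.
The monopolist equates marginal revenue to marginal cost: 52 − 6Q = 10 + 1.5Q, so Q = 5.6. From demand, P = 35.2.
CS = ½·(52 − 24)·28/3 = 392/3; PS = (24·28/3 − 10·28/3 − ½·1.5·(28/3)²) = 196/3; TS = 196.
CS = ½·(52 − 35.2)·5.6 = 47.04; PS = (35.2·5.6 − 10·5.6 − ½·1.5·5.6²) = 117.6; TS = 164.64.
DWL = 196 − 164.64 = 31.36.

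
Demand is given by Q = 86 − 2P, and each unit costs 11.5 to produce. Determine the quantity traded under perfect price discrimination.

Q = 63

Inverting demand: P = 43 − 0.5Q.
With perfect price discrimination, output is the efficient level Q = 63 (where demand meets MC), but every buyer pays their willingness to pay: CS = 0 and PS = total surplus.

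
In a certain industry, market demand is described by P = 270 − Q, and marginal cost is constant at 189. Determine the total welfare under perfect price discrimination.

TS = 3280.5

A perfectly discriminating monopolist sells every unit with P(Q) ≥ MC(Q), so output equals the competitive quantity Q = 81. Each buyer pays their reservation price, so CS = 0 and the firm captures all surplus.
TS = 3280.5 (equal to competitive TS).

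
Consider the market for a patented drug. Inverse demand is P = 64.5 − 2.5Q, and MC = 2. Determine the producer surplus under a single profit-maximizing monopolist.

PS = 390.625

The monopolist equates marginal revenue to marginal cost: 64.5 − 5Q = 2, so Q = 12.5. From demand, P = 33.25.
PS = (33.25 − 2)·12.5 = 390.625.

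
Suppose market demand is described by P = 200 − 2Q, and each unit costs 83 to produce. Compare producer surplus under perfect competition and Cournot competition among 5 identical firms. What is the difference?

PS rises by 950.625

Under competition P = MC = 83, so Q = (200 − 83)/2 = 58.5.
PS = (83 − 83)·58.5 = 0.
In a 5-firm Cournot equilibrium, symmetry and the first-order condition give q = (200 − 83)/(12) = 9.75. So Q = 48.75 and P = 102.5.
PS = (102.5 − 83)·48.75 = 950.625.
Change in producer surplus: 950.625 − 0 = 950.625.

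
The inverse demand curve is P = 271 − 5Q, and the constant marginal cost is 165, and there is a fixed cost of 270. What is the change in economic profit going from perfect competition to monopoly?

Perfect competition: P = MC = 165, so 271 − 5Q = 165 and Q = 21.2.
Profit = (165 − 165)·21.2 − 270 = −270.
A monopolist chooses Q where MR = MC. MR = 271 − 10Q; setting this equal to 165 gives Q = 10.6 and P = 218.
Profit = (218 − 165)·10.6 − 270 = 291.8.
Change in economic profit: 291.8 − −270 = 561.8.

π rises by 561.8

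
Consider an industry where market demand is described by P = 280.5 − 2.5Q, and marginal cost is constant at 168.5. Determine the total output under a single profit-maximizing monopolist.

Q = 22.4

The monopolist equates marginal revenue to marginal cost: 280.5 − 5Q = 168.5, so Q = 22.4. From demand, P = 224.5.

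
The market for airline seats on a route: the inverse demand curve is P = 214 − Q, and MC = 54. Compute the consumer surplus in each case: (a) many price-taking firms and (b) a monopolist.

Competition: CS = 12800; Monopoly: CS = 3200

Perfect competition: P = MC = 54, so 214 − Q = 54 and Q = 160.
CS = ½·(214 − 54)·160 = 12800.
Monopoly sets MR = MC: 214 − 2Q = 54 ⇒ Q = 80, P = 214 − 80 = 134.
CS = ½·(214 − 134)·80 = 3200.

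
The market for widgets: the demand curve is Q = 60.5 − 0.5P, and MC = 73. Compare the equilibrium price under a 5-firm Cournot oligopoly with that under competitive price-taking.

Cournot: P = 81; Competition: P = 73

Inverting demand: P = 121 − 2Q.
With 5 symmetric Cournot firms, each firm's FOC gives 121 − 12q = 73, so q = 4, Q = 5·4 = 20, and P = 81.
Competitive firms price at marginal cost: P = 73, giving Q = 24.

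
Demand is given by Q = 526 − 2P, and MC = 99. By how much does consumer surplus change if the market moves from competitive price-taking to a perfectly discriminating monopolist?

Inverting demand: P = 263 − 0.5Q.
Under competition P = MC = 99, so Q = (263 − 99)/0.5 = 328.
CS = ½·(263 − 99)·328 = 26896.
With perfect price discrimination, output is the efficient level Q = 328 (where demand meets MC), but every buyer pays their willingness to pay: CS = 0 and PS = total surplus.
CS = 0.
Change in consumer surplus: 0 − 26896 = −26896.

CS falls by 26896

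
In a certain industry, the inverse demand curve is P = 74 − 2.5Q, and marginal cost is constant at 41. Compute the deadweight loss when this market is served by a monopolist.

DWL = 54.45

Under competition P = MC = 41, so Q = (74 − 41)/2.5 = 13.2.
A monopolist chooses Q where MR = MC. MR = 74 − 5Q; setting this equal to 41 gives Q = 6.6 and P = 57.5.
DWL is the triangle between Q = 6.6 and Q = 13.2: ½·(13.2 − 6.6)·(57.5 − 41) = 54.45.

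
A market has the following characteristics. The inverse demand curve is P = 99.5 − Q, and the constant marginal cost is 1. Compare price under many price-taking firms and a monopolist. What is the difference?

P rises by 49.25

Under competition P = MC = 1, so Q = (99.5 − 1)/1 = 98.5.
The monopolist equates marginal revenue to marginal cost: 99.5 − 2Q = 1, so Q = 49.25. From demand, P = 50.25.
Change in price: 50.25 − 1 = 49.25.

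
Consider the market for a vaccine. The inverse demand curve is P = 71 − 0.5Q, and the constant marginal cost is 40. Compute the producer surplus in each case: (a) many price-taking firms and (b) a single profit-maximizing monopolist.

Under competition P = MC = 40, so Q = (71 − 40)/0.5 = 62.
PS = (40 − 40)·62 = 0.
Monopoly sets MR = MC: 71 − Q = 40 ⇒ Q = 31, P = 71 − 0.5·31 = 55.5.
PS = (55.5 − 40)·31 = 480.5.

Competition: PS = 0; Monopoly: PS = 480.5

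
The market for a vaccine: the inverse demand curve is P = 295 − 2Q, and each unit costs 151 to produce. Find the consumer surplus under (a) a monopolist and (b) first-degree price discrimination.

Monopoly sets MR = MC: 295 − 4Q = 151 ⇒ Q = 36, P = 295 − 2·36 = 223.
CS = ½·(295 − 223)·36 = 1296.
With perfect price discrimination, output is the efficient level Q = 72 (where demand meets MC), but every buyer pays their willingness to pay: CS = 0 and PS = total surplus.
CS = 0.

Monopoly: CS = 1296; Perfect PD: CS = 0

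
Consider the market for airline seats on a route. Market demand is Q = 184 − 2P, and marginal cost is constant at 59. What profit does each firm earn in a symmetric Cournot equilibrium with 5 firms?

Inverting demand: P = 92 − 0.5Q.
With 5 symmetric Cournot firms, each firm's FOC gives 92 − 3q = 59, so q = 11, Q = 5·11 = 55, and P = 64.5.
Each firm's profit = (64.5 − 59)·11 = 60.5.

π_i = 60.5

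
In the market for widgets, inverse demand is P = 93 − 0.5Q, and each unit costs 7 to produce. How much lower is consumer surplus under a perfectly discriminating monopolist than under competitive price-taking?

Consumer surplus falls by 7396

Competitive firms price at marginal cost: P = 7, giving Q = 172.
CS = ½·(93 − 7)·172 = 7396.
Under first-degree price discrimination the firm charges each unit its demand price and produces up to where P = MC, i.e. Q = 172. Consumer surplus is zero; producer surplus equals total surplus.
CS = 0.
Change in consumer surplus: 0 − 7396 = −7396.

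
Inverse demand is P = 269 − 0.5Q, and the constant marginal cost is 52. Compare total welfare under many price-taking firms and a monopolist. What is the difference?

Total welfare falls by 11772.25

Competitive firms price at marginal cost: P = 52, giving Q = 434.
CS = ½·(269 − 52)·434 = 47089; PS = (52 − 52)·434 = 0; TS = 47089.
A monopolist chooses Q where MR = MC. MR = 269 − Q; setting this equal to 52 gives Q = 217 and P = 160.5.
CS = ½·(269 − 160.5)·217 = 11772.25; PS = (160.5 − 52)·217 = 23544.5; TS = 35316.75.
Change in total welfare: 35316.75 − 47089 = −11772.25.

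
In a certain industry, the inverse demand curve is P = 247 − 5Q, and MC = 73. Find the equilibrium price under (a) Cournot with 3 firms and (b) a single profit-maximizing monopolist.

Cournot with 3 identical firms: the symmetric best-response condition is 247 − 20q = 73. Each firm produces q = 8.7, total output Q = 26.1, price P = 116.5.
A monopolist chooses Q where MR = MC. MR = 247 − 10Q; setting this equal to 73 gives Q = 17.4 and P = 160.

Cournot: P = 116.5; Monopoly: P = 160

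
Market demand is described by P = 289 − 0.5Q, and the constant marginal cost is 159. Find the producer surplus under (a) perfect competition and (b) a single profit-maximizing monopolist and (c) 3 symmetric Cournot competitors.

Competition: PS = 0; Monopoly: PS = 8450; Cournot: PS = 6337.5

Under competition P = MC = 159, so Q = (289 − 159)/0.5 = 260.
PS = (159 − 159)·260 = 0.
A monopolist chooses Q where MR = MC. MR = 289 − Q; setting this equal to 159 gives Q = 130 and P = 224.
PS = (224 − 159)·130 = 8450.
In a 3-firm Cournot equilibrium, symmetry and the first-order condition give q = (289 − 159)/(2) = 65. So Q = 195 and P = 191.5.
PS = (191.5 − 159)·195 = 6337.5.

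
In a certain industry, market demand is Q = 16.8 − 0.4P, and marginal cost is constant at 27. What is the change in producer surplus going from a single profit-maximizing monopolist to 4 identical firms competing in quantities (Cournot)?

Inverting demand: P = 42 − 2.5Q.
A monopolist chooses Q where MR = MC. MR = 42 − 5Q; setting this equal to 27 gives Q = 3 and P = 34.5.
PS = (34.5 − 27)·3 = 22.5.
Cournot with 4 identical firms: the symmetric best-response condition is 42 − 12.5q = 27. Each firm produces q = 1.2, total output Q = 4.8, price P = 30.
PS = (30 − 27)·4.8 = 14.4.
Change in producer surplus: 14.4 − 22.5 = −8.1.

PS falls by 8.1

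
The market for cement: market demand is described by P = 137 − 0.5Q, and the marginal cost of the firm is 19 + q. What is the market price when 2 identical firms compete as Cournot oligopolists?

In a 2-firm Cournot equilibrium, symmetry and the first-order condition give q = (137 − 19)/(2.5) = 47.2. So Q = 94.4 and P = 89.8.

P = 89.8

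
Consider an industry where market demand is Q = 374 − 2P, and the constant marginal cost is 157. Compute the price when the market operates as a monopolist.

Inverting demand: P = 187 − 0.5Q.
Monopoly sets MR = MC: 187 − Q = 157 ⇒ Q = 30, P = 187 − 0.5·30 = 172.

P = 172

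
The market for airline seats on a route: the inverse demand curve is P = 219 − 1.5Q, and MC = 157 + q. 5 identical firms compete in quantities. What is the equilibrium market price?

Cournot with 5 identical firms: the symmetric best-response condition is 219 − 9q = 157 + q. Each firm produces q = 6.2, total output Q = 31, price P = 172.5.

P = 172.5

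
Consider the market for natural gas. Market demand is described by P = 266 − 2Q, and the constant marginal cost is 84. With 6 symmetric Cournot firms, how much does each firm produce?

q_i = 13

With 6 symmetric Cournot firms, each firm's FOC gives 266 − 14q = 84, so q = 13, Q = 6·13 = 78, and P = 110.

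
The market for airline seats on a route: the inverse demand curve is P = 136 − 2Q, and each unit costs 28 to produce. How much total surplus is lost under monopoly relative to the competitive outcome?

Under competition P = MC = 28, so Q = (136 − 28)/2 = 54.
The monopolist equates marginal revenue to marginal cost: 136 − 4Q = 28, so Q = 27. From demand, P = 82.
DWL is the triangle between Q = 27 and Q = 54: ½·(54 − 27)·(82 − 28) = 729.

DWL = 729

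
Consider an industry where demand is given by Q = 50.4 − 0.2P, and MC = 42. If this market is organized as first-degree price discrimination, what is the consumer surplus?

Inverting demand: P = 252 − 5Q.
With perfect price discrimination, output is the efficient level Q = 42 (where demand meets MC), but every buyer pays their willingness to pay: CS = 0 and PS = total surplus.
CS = 0.

CS = 0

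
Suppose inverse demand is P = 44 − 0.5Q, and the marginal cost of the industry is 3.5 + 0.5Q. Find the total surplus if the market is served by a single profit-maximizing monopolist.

TS = 729

The monopolist equates marginal revenue to marginal cost: 44 − Q = 3.5 + 0.5Q, so Q = 27. From demand, P = 30.5.
CS = ½·(44 − 30.5)·27 = 182.25; PS = (30.5·27 − 3.5·27 − ½·0.5·27²) = 546.75; TS = 729.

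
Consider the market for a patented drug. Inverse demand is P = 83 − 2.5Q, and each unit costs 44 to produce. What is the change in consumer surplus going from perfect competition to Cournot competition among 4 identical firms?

CS falls by 109.512

Under competition P = MC = 44, so Q = (83 − 44)/2.5 = 15.6.
CS = ½·(83 − 44)·15.6 = 304.2.
In a 4-firm Cournot equilibrium, symmetry and the first-order condition give q = (83 − 44)/(12.5) = 3.12. So Q = 12.48 and P = 51.8.
CS = ½·(83 − 51.8)·12.48 = 194.688.
Change in consumer surplus: 194.688 − 304.2 = −109.512.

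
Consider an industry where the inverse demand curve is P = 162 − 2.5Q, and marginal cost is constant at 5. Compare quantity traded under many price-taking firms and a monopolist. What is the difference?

Q falls by 31.4

Perfect competition: P = MC = 5, so 162 − 2.5Q = 5 and Q = 62.8.
A monopolist chooses Q where MR = MC. MR = 162 − 5Q; setting this equal to 5 gives Q = 31.4 and P = 83.5.
Change in quantity traded: 31.4 − 62.8 = −31.4.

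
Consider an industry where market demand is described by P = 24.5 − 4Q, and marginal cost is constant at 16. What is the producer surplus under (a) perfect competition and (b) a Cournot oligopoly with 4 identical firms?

Competition: PS = 0; Cournot: PS = 2.89

Under competition P = MC = 16, so Q = (24.5 − 16)/4 = 2.125.
PS = (16 − 16)·2.125 = 0.
Cournot with 4 identical firms: the symmetric best-response condition is 24.5 − 20q = 16. Each firm produces q = 0.425, total output Q = 1.7, price P = 17.7.
PS = (17.7 − 16)·1.7 = 2.89.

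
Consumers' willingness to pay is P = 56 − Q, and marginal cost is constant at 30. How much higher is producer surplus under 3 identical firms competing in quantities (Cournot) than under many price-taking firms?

Perfect competition: P = MC = 30, so 56 − Q = 30 and Q = 26.
PS = (30 − 30)·26 = 0.
With 3 symmetric Cournot firms, each firm's FOC gives 56 − 4q = 30, so q = 6.5, Q = 3·6.5 = 19.5, and P = 36.5.
PS = (36.5 − 30)·19.5 = 126.75.
Change in producer surplus: 126.75 − 0 = 126.75.

PS rises by 126.75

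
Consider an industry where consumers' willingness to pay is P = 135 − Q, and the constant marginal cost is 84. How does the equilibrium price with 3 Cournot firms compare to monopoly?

Cournot: P = 96.75; Monopoly: P = 109.5

With 3 symmetric Cournot firms, each firm's FOC gives 135 − 4q = 84, so q = 12.75, Q = 3·12.75 = 38.25, and P = 96.75.
The monopolist equates marginal revenue to marginal cost: 135 − 2Q = 84, so Q = 25.5. From demand, P = 109.5.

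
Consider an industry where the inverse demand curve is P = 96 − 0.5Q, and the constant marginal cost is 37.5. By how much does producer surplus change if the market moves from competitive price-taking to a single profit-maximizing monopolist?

Producer surplus rises by 1711.125

Perfect competition: P = MC = 37.5, so 96 − 0.5Q = 37.5 and Q = 117.
PS = (37.5 − 37.5)·117 = 0.
Monopoly sets MR = MC: 96 − Q = 37.5 ⇒ Q = 58.5, P = 96 − 0.5·58.5 = 66.75.
PS = (66.75 − 37.5)·58.5 = 1711.125.
Change in producer surplus: 1711.125 − 0 = 1711.125.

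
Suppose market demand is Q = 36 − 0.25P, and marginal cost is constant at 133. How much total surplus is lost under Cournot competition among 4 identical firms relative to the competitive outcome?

Inverting demand: P = 144 − 4Q.
Under competition P = MC = 133, so Q = (144 − 133)/4 = 2.75.
Cournot with 4 identical firms: the symmetric best-response condition is 144 − 20q = 133. Each firm produces q = 0.55, total output Q = 2.2, price P = 135.2.
DWL is the triangle between Q = 2.2 and Q = 2.75: ½·(2.75 − 2.2)·(135.2 − 133) = 0.605.

DWL = 0.605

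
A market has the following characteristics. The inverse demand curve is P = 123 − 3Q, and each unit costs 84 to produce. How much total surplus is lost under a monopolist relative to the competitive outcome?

Under competition P = MC = 84, so Q = (123 − 84)/3 = 13.
The monopolist equates marginal revenue to marginal cost: 123 − 6Q = 84, so Q = 6.5. From demand, P = 103.5.
DWL is the triangle between Q = 6.5 and Q = 13: ½·(13 − 6.5)·(103.5 − 84) = 63.375.

DWL = 63.375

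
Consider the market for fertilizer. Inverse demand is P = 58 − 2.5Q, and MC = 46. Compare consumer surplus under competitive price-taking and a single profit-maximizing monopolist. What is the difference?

Consumer surplus falls by 21.6

Perfect competition: P = MC = 46, so 58 − 2.5Q = 46 and Q = 4.8.
CS = ½·(58 − 46)·4.8 = 28.8.
Monopoly sets MR = MC: 58 − 5Q = 46 ⇒ Q = 2.4, P = 58 − 2.5·2.4 = 52.
CS = ½·(58 − 52)·2.4 = 7.2.
Change in consumer surplus: 7.2 − 28.8 = −21.6.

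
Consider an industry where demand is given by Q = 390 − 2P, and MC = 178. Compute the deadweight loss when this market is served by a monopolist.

Inverting demand: P = 195 − 0.5Q.
Under competition P = MC = 178, so Q = (195 − 178)/0.5 = 34.
The monopolist equates marginal revenue to marginal cost: 195 − Q = 178, so Q = 17. From demand, P = 186.5.
DWL is the triangle between Q = 17 and Q = 34: ½·(34 − 17)·(186.5 − 178) = 72.25.

DWL = 72.25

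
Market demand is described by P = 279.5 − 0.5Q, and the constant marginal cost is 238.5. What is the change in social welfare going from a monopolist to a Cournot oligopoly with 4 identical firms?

Social welfare rises by 353.01

The monopolist equates marginal revenue to marginal cost: 279.5 − Q = 238.5, so Q = 41. From demand, P = 259.
CS = ½·(279.5 − 259)·41 = 420.25; PS = (259 − 238.5)·41 = 840.5; TS = 1260.75.
With 4 symmetric Cournot firms, each firm's FOC gives 279.5 − 2.5q = 238.5, so q = 16.4, Q = 4·16.4 = 65.6, and P = 246.7.
CS = ½·(279.5 − 246.7)·65.6 = 1075.84; PS = (246.7 − 238.5)·65.6 = 537.92; TS = 1613.76.
Change in social welfare: 1613.76 − 1260.75 = 353.01.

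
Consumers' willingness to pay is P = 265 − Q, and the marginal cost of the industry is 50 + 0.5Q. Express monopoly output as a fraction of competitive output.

Q_m/Q_c = 0.6

The monopolist equates marginal revenue to marginal cost: 265 − 2Q = 50 + 0.5Q, so Q = 86. From demand, P = 179.
Under competition P = MC: 265 − Q = 50 + 0.5Q ⇒ Q = 430/3, P = 365/3.
Ratio Q_m/Q_c = 86/(430/3) = 0.6.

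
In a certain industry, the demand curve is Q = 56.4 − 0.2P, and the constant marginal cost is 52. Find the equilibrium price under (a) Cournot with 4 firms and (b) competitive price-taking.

Cournot: P = 98; Competition: P = 52

Inverting demand: P = 282 − 5Q.
With 4 symmetric Cournot firms, each firm's FOC gives 282 − 25q = 52, so q = 9.2, Q = 4·9.2 = 36.8, and P = 98.
Perfect competition: P = MC = 52, so 282 − 5Q = 52 and Q = 46.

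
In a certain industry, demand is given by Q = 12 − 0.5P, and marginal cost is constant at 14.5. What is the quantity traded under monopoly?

Inverting demand: P = 24 − 2Q.
The monopolist equates marginal revenue to marginal cost: 24 − 4Q = 14.5, so Q = 2.375. From demand, P = 19.25.

Q = 2.375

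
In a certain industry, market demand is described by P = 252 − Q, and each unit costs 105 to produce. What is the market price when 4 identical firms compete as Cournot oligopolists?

P = 134.4

In a 4-firm Cournot equilibrium, symmetry and the first-order condition give q = (252 − 105)/(5) = 29.4. So Q = 117.6 and P = 134.4.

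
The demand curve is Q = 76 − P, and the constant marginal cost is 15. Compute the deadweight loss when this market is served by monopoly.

DWL = 465.125

Inverting demand: P = 76 − Q.
Under competition P = MC = 15, so Q = (76 − 15)/1 = 61.
Monopoly sets MR = MC: 76 − 2Q = 15 ⇒ Q = 30.5, P = 76 − 30.5 = 45.5.
DWL is the triangle between Q = 30.5 and Q = 61: ½·(61 − 30.5)·(45.5 − 15) = 465.125.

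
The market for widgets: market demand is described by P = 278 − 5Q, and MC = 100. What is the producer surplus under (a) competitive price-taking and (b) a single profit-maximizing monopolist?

Perfect competition: P = MC = 100, so 278 − 5Q = 100 and Q = 35.6.
PS = (100 − 100)·35.6 = 0.
A monopolist chooses Q where MR = MC. MR = 278 − 10Q; setting this equal to 100 gives Q = 17.8 and P = 189.
PS = (189 − 100)·17.8 = 1584.2.

Competition: PS = 0; Monopoly: PS = 1584.2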